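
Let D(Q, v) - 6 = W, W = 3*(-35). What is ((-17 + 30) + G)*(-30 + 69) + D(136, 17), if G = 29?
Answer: 1539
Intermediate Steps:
W = -105
D(Q, v) = -99 (D(Q, v) = 6 - 105 = -99)
((-17 + 30) + G)*(-30 + 69) + D(136, 17) = ((-17 + 30) + 29)*(-30 + 69) - 99 = (13 + 29)*39 - 99 = 42*39 - 99 = 1638 - 99 = 1539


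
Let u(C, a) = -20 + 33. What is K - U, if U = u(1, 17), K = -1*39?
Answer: -52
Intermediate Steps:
K = -39
u(C, a) = 13
U = 13
K - U = -39 - 1*13 = -39 - 13 = -52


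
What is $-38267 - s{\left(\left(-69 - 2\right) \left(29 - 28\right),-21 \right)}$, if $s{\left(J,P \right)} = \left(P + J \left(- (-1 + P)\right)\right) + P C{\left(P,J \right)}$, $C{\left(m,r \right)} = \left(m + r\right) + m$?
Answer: $-39057$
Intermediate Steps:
$C{\left(m,r \right)} = r + 2 m$
$s{\left(J,P \right)} = P + J \left(1 - P\right) + P \left(J + 2 P\right)$ ($s{\left(J,P \right)} = \left(P + J \left(- (-1 + P)\right)\right) + P \left(J + 2 P\right) = \left(P + J \left(1 - P\right)\right) + P \left(J + 2 P\right) = P + J \left(1 - P\right) + P \left(J + 2 P\right)$)
$-38267 - s{\left(\left(-69 - 2\right) \left(29 - 28\right),-21 \right)} = -38267 - \left(\left(-69 - 2\right) \left(29 - 28\right) - 21 + 2 \left(-21\right)^{2}\right) = -38267 - \left(\left(-71\right) 1 - 21 + 2 \cdot 441\right) = -38267 - \left(-71 - 21 + 882\right) = -38267 - 790 = -39057$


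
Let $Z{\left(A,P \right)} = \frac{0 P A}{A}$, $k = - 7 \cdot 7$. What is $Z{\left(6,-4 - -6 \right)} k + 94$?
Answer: $94$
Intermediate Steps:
$k = -49$ ($k = \left(-1\right) 49 = -49$)
$Z{\left(A,P \right)} = 0$ ($Z{\left(A,P \right)} = \frac{0 A}{A} = \frac{0}{A} = 0$)
$Z{\left(6,-4 - -6 \right)} k + 94 = 0 \left(-49\right) + 94 = 0 + 94 = 94$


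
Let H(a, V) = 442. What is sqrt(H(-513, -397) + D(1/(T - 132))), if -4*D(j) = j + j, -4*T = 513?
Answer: 2*sqrt(119747271)/1041 ≈ 21.024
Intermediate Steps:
T = -513/4 (T = -1/4*513 = -513/4 ≈ -128.25)
D(j) = -j/2 (D(j) = -(j + j)/4 = -j/2)
sqrt(H(-513, -397) + D(1/(T - 132))) = sqrt(442 - 1/(2*(-513/4 - 132))) = sqrt(442 - 1/(2*(-1041/4))) = sqrt(442 - 1/2*(-4/1041)) = sqrt(442 + 2/1041) = sqrt(460124/1041) = 2*sqrt(119747271)/1041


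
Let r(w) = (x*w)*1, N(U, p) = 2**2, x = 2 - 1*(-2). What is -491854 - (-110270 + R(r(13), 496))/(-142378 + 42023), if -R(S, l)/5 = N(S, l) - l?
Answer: -9872023196/20071 ≈ -4.9186e+5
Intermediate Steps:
x = 4 (x = 2 + 2 = 4)
N(U, p) = 4
r(w) = 4*w (r(w) = (4*w)*1 = 4*w)
R(S, l) = -20 + 5*l (R(S, l) = -5*(4 - l) = -20 + 5*l)
-491854 - (-110270 + R(r(13), 496))/(-142378 + 42023) = -491854 - (-110270 + (-20 + 5*496))/(-142378 + 42023) = -491854 - (-110270 + (-20 + 2480))/(-100355) = -491854 - (-110270 + 2460)*(-1)/100355 = -491854 - (-107810)*(-1)/100355 = -491854 - 1*21562/20071 = -491854 - 21562/20071 = -9872023196/20071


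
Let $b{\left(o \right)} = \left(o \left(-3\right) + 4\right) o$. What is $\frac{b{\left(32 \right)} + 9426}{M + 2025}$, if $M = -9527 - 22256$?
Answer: $- \frac{3241}{14879} \approx -0.21782$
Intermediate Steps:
$b{\left(o \right)} = o \left(4 - 3 o\right)$ ($b{\left(o \right)} = \left(- 3 o + 4\right) o = \left(4 - 3 o\right) o = o \left(4 - 3 o\right)$)
$M = -31783$ ($M = -9527 - 22256 = -31783$)
$\frac{b{\left(32 \right)} + 9426}{M + 2025} = \frac{32 \left(4 - 96\right) + 9426}{-31783 + 2025} = \frac{32 \left(4 - 96\right) + 9426}{-29758} = \left(32 \left(-92\right) + 9426\right) \left(- \frac{1}{29758}\right) = \left(-2944 + 9426\right) \left(- \frac{1}{29758}\right) = 6482 \left(- \frac{1}{29758}\right) = - \frac{3241}{14879}$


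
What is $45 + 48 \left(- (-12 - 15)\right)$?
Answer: $1341$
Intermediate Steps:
$45 + 48 \left(- (-12 - 15)\right) = 45 + 48 \left(\left(-1\right) \left(-27\right)\right) = 45 + 48 \cdot 27 = 45 + 1296 = 1341$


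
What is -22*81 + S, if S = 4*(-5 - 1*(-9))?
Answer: -1766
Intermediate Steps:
S = 16 (S = 4*(-5 + 9) = 4*4 = 16)
-22*81 + S = -22*81 + 16 = -1782 + 16 = -1766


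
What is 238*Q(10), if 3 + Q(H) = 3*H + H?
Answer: 8806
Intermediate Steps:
Q(H) = -3 + 4*H (Q(H) = -3 + (3*H + H) = -3 + 4*H)
238*Q(10) = 238*(-3 + 4*10) = 238*(-3 + 40) = 238*37 = 8806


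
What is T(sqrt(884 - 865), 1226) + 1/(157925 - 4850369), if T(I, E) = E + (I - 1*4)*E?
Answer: -17258809033/4692444 + 1226*sqrt(19) ≈ 1666.0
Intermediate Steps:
T(I, E) = E + E*(-4 + I) (T(I, E) = E + (I - 4)*E = E + (-4 + I)*E = E + E*(-4 + I))
T(sqrt(884 - 865), 1226) + 1/(157925 - 4850369) = 1226*(-3 + sqrt(884 - 865)) + 1/(157925 - 4850369) = 1226*(-3 + sqrt(19)) + 1/(-4692444) = (-3678 + 1226*sqrt(19)) - 1/4692444 = -17258809033/4692444 + 1226*sqrt(19)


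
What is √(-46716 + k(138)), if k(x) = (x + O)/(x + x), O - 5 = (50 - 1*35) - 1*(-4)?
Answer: I*√98849814/46 ≈ 216.14*I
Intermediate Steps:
O = 24 (O = 5 + ((50 - 1*35) - 1*(-4)) = 5 + ((50 - 35) + 4) = 5 + (15 + 4) = 5 + 19 = 24)
k(x) = (24 + x)/(2*x) (k(x) = (x + 24)/(x + x) = (24 + x)/((2*x)) = (24 + x)*(1/(2*x)) = (24 + x)/(2*x))
√(-46716 + k(138)) = √(-46716 + (½)*(24 + 138)/138) = √(-46716 + (½)*(1/138)*162) = √(-46716 + 27/46) = √(-2148909/46) = I*√98849814/46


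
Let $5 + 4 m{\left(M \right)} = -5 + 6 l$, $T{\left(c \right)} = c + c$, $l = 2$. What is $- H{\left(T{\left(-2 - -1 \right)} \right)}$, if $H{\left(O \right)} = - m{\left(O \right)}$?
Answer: $\frac{1}{2} \approx 0.5$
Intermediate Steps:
$T{\left(c \right)} = 2 c$
$m{\left(M \right)} = \frac{1}{2}$ ($m{\left(M \right)} = - \frac{5}{4} + \frac{-5 + 6 \cdot 2}{4} = - \frac{5}{4} + \frac{-5 + 12}{4} = - \frac{5}{4} + \frac{1}{4} \cdot 7 = - \frac{5}{4} + \frac{7}{4} = \frac{1}{2}$)
$H{\left(O \right)} = - \frac{1}{2}$ ($H{\left(O \right)} = \left(-1\right) \frac{1}{2} = - \frac{1}{2}$)
$- H{\left(T{\left(-2 - -1 \right)} \right)} = \left(-1\right) \left(- \frac{1}{2}\right) = \frac{1}{2}$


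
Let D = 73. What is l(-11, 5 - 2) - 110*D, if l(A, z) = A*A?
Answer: -7909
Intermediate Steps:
l(A, z) = A²
l(-11, 5 - 2) - 110*D = (-11)² - 110*73 = 121 - 8030 = -7909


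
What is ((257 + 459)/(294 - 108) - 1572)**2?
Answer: 21268722244/8649 ≈ 2.4591e+6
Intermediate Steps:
((257 + 459)/(294 - 108) - 1572)**2 = (716/186 - 1572)**2 = (716*(1/186) - 1572)**2 = (358/93 - 1572)**2 = (-145838/93)**2 = 21268722244/8649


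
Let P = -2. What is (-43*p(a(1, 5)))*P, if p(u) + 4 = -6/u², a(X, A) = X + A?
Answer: -1075/3 ≈ -358.33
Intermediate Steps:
a(X, A) = A + X
p(u) = -4 - 6/u²
(-43*p(a(1, 5)))*P = -43*(-4 - 6/(5 + 1)²)*(-2) = -43*(-4 - 6/6²)*(-2) = -43*(-4 - 6*1/36)*(-2) = -43*(-4 - ⅙)*(-2) = -43*(-25/6)*(-2) = (1075/6)*(-2) = -1075/3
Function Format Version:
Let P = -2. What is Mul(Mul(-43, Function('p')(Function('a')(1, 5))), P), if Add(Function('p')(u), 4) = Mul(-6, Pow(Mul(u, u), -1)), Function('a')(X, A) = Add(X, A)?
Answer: Rational(-1075, 3) ≈ -358.33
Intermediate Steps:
Function('a')(X, A) = Add(A, X)
Function('p')(u) = Add(-4, Mul(-6, Pow(u, -2))) (Function('p')(u) = Add(-4, Mul(-6, Pow(Mul(u, u), -1))) = Add(-4, Mul(-6, Pow(Pow(u, 2), -1))) = Add(-4, Mul(-6, Pow(u, -2))))
Mul(Mul(-43, Function('p')(Function('a')(1, 5))), P) = Mul(Mul(-43, Add(-4, Mul(-6, Pow(Add(5, 1), -2)))), -2) = Mul(Mul(-43, Add(-4, Mul(-6, Pow(6, -2)))), -2) = Mul(Mul(-43, Add(-4, Mul(-6, Rational(1, 36)))), -2) = Mul(Mul(-43, Add(-4, Rational(-1, 6))), -2) = Mul(Mul(-43, Rational(-25, 6)), -2) = Mul(Rational(1075, 6), -2) = Rational(-1075, 3)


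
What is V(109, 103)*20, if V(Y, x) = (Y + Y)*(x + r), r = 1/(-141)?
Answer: 63315920/141 ≈ 4.4905e+5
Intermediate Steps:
r = -1/141 ≈ -0.0070922
V(Y, x) = 2*Y*(-1/141 + x) (V(Y, x) = (Y + Y)*(x - 1/141) = (2*Y)*(-1/141 + x) = 2*Y*(-1/141 + x))
V(109, 103)*20 = ((2/141)*109*(-1 + 141*103))*20 = ((2/141)*109*(-1 + 14523))*20 = ((2/141)*109*14522)*20 = (3165796/141)*20 = 63315920/141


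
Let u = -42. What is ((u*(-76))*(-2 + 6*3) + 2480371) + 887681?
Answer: 3419124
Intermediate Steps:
((u*(-76))*(-2 + 6*3) + 2480371) + 887681 = ((-42*(-76))*(-2 + 6*3) + 2480371) + 887681 = (3192*(-2 + 18) + 2480371) + 887681 = (3192*16 + 2480371) + 887681 = (51072 + 2480371) + 887681 = 2531443 + 887681 = 3419124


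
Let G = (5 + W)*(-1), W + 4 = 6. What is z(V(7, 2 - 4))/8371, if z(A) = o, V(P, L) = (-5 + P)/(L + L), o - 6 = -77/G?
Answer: 17/8371 ≈ 0.0020308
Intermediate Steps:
W = 2 (W = -4 + 6 = 2)
G = -7 (G = (5 + 2)*(-1) = 7*(-1) = -7)
o = 17 (o = 6 - 77/(-7) = 6 - 77*(-1/7) = 6 + 11 = 17)
V(P, L) = (-5 + P)/(2*L) (V(P, L) = (-5 + P)/((2*L)) = (-5 + P)*(1/(2*L)) = (-5 + P)/(2*L))
z(A) = 17
z(V(7, 2 - 4))/8371 = 17/8371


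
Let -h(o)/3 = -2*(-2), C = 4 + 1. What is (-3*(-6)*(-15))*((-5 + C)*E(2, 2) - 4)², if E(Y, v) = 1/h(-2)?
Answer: -4320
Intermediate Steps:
C = 5
h(o) = -12 (h(o) = -(-6)*(-2) = -3*4 = -12)
E(Y, v) = -1/12 (E(Y, v) = 1/(-12) = -1/12)
(-3*(-6)*(-15))*((-5 + C)*E(2, 2) - 4)² = (-3*(-6)*(-15))*((-5 + 5)*(-1/12) - 4)² = (18*(-15))*(0*(-1/12) - 4)² = -270*(0 - 4)² = -270*(-4)² = -270*16 = -4320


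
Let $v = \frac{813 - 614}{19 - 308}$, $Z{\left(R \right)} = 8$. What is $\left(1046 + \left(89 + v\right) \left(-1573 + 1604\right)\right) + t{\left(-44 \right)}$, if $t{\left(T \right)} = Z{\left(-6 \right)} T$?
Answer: $\frac{991748}{289} \approx 3431.7$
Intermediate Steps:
$v = - \frac{199}{289}$ ($v = \frac{199}{-289} = 199 \left(- \frac{1}{289}\right) = - \frac{199}{289} \approx -0.68858$)
$t{\left(T \right)} = 8 T$
$\left(1046 + \left(89 + v\right) \left(-1573 + 1604\right)\right) + t{\left(-44 \right)} = \left(1046 + \left(89 - \frac{199}{289}\right) \left(-1573 + 1604\right)\right) + 8 \left(-44\right) = \left(1046 + \frac{25522}{289} \cdot 31\right) - 352 = \left(1046 + \frac{791182}{289}\right) - 352 = \frac{1093476}{289} - 352 = \frac{991748}{289}$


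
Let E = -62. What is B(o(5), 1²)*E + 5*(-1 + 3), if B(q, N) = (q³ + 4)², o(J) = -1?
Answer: -548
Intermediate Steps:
B(q, N) = (4 + q³)²
B(o(5), 1²)*E + 5*(-1 + 3) = (4 + (-1)³)²*(-62) + 5*(-1 + 3) = (4 - 1)²*(-62) + 5*2 = 3²*(-62) + 10 = 9*(-62) + 10 = -558 + 10 = -548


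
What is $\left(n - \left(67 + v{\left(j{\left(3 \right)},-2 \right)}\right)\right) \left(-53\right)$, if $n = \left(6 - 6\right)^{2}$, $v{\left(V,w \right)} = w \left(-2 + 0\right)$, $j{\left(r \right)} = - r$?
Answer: $3763$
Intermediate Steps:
$v{\left(V,w \right)} = - 2 w$ ($v{\left(V,w \right)} = w \left(-2\right) = - 2 w$)
$n = 0$ ($n = 0^{2} = 0$)
$\left(n - \left(67 + v{\left(j{\left(3 \right)},-2 \right)}\right)\right) \left(-53\right) = \left(0 - \left(67 - -4\right)\right) \left(-53\right) = \left(0 - 71\right) \left(-53\right) = \left(-71\right) \left(-53\right) = 3763$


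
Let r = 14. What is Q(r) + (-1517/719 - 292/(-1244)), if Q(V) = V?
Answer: 2711226/223609 ≈ 12.125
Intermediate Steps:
Q(r) + (-1517/719 - 292/(-1244)) = 14 + (-1517/719 - 292/(-1244)) = 14 + (-1517*1/719 - 292*(-1/1244)) = 14 + (-1517/719 + 73/311) = 14 - 419300/223609 = 2711226/223609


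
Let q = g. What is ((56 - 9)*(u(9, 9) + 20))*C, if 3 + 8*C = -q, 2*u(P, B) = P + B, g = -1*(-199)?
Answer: -137663/4 ≈ -34416.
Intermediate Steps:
g = 199
q = 199
u(P, B) = B/2 + P/2 (u(P, B) = (P + B)/2 = (B + P)/2 = B/2 + P/2)
C = -101/4 (C = -3/8 + (-1*199)/8 = -3/8 + (⅛)*(-199) = -3/8 - 199/8 = -101/4 ≈ -25.250)
((56 - 9)*(u(9, 9) + 20))*C = ((56 - 9)*(((½)*9 + (½)*9) + 20))*(-101/4) = (47*((9/2 + 9/2) + 20))*(-101/4) = (47*(9 + 20))*(-101/4) = (47*29)*(-101/4) = 1363*(-101/4) = -137663/4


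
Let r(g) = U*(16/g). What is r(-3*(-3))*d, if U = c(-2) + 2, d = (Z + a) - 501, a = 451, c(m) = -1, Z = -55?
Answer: -560/3 ≈ -186.67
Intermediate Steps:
d = -105 (d = (-55 + 451) - 501 = 396 - 501 = -105)
U = 1 (U = -1 + 2 = 1)
r(g) = 16/g (r(g) = 1*(16/g) = 16/g)
r(-3*(-3))*d = (16/((-3*(-3))))*(-105) = (16/9)*(-105) = -560/3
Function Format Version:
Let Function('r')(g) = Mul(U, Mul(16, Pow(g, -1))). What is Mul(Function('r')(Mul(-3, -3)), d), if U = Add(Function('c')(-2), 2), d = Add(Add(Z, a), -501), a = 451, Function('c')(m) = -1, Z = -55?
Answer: Rational(-560, 3) ≈ -186.67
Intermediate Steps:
d = -105 (d = Add(Add(-55, 451), -501) = Add(396, -501) = -105)
U = 1 (U = Add(-1, 2) = 1)
Function('r')(g) = Mul(16, Pow(g, -1)) (Function('r')(g) = Mul(1, Mul(16, Pow(g, -1))) = Mul(16, Pow(g, -1)))
Mul(Function('r')(Mul(-3, -3)), d) = Mul(Mul(16, Pow(Mul(-3, -3), -1)), -105) = Mul(Mul(16, Pow(9, -1)), -105) = Mul(Mul(16, Rational(1, 9)), -105) = Mul(Rational(16, 9), -105) = Rational(-560, 3)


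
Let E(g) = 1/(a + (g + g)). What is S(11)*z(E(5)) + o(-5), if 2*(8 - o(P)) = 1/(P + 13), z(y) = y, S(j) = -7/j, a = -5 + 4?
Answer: 12461/1584 ≈ 7.8668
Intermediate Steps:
a = -1
E(g) = 1/(-1 + 2*g) (E(g) = 1/(-1 + (g + g)) = 1/(-1 + 2*g))
o(P) = 8 - 1/(2*(13 + P)) (o(P) = 8 - 1/(2*(P + 13)) = 8 - 1/(2*(13 + P)))
S(11)*z(E(5)) + o(-5) = (-7/11)/(-1 + 2*5) + (207 + 16*(-5))/(2*(13 - 5)) = (-7*1/11)/(-1 + 10) + (½)*(207 - 80)/8 = -7/11/9 + (½)*(⅛)*127 = -7/11*⅑ + 127/16 = -7/99 + 127/16 = 12461/1584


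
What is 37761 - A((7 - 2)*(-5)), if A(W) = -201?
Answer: 37962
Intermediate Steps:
37761 - A((7 - 2)*(-5)) = 37761 - 1*(-201) = 37761 + 201 = 37962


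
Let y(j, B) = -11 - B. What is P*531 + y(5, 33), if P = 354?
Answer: 187930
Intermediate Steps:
P*531 + y(5, 33) = 354*531 + (-11 - 1*33) = 187974 + (-11 - 33) = 187974 - 44 = 187930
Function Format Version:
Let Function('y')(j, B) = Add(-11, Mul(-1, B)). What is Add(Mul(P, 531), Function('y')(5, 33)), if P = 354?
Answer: 187930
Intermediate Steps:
Add(Mul(P, 531), Function('y')(5, 33)) = Add(Mul(354, 531), Add(-11, Mul(-1, 33))) = Add(187974, Add(-11, -33)) = Add(187974, -44) = 187930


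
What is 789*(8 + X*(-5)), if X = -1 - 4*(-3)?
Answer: -37083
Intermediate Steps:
X = 11 (X = -1 + 12 = 11)
789*(8 + X*(-5)) = 789*(8 + 11*(-5)) = 789*(8 - 55) = 789*(-47) = -37083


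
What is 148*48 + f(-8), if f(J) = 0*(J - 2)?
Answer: 7104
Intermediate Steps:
f(J) = 0 (f(J) = 0*(-2 + J) = 0)
148*48 + f(-8) = 148*48 + 0 = 7104 + 0 = 7104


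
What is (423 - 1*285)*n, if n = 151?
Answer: 20838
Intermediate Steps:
(423 - 1*285)*n = (423 - 1*285)*151 = (423 - 285)*151 = 138*151 = 20838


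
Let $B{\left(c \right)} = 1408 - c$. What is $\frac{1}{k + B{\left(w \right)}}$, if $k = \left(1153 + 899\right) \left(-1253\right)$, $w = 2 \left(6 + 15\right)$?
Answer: $- \frac{1}{2569790} \approx -3.8914 \cdot 10^{-7}$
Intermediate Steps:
$w = 42$ ($w = 2 \cdot 21 = 42$)
$k = -2571156$ ($k = 2052 \left(-1253\right) = -2571156$)
$\frac{1}{k + B{\left(w \right)}} = \frac{1}{-2571156 + \left(1408 - 42\right)} = \frac{1}{-2571156 + 1366} = \frac{1}{-2569790} = - \frac{1}{2569790}$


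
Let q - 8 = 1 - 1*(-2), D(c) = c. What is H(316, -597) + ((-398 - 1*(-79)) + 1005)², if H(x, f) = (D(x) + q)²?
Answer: 577525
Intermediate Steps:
q = 11 (q = 8 + (1 - 1*(-2)) = 8 + (1 + 2) = 8 + 3 = 11)
H(x, f) = (11 + x)² (H(x, f) = (x + 11)² = (11 + x)²)
H(316, -597) + ((-398 - 1*(-79)) + 1005)² = (11 + 316)² + ((-398 - 1*(-79)) + 1005)² = 327² + ((-398 + 79) + 1005)² = 106929 + (-319 + 1005)² = 106929 + 686² = 106929 + 470596 = 577525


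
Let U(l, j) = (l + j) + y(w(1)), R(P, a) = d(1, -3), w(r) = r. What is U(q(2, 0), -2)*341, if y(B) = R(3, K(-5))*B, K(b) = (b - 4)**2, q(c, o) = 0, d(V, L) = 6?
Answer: 1364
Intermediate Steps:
K(b) = (-4 + b)**2
R(P, a) = 6
y(B) = 6*B
U(l, j) = 6 + j + l (U(l, j) = (l + j) + 6*1 = (j + l) + 6 = 6 + j + l)
U(q(2, 0), -2)*341 = (6 - 2 + 0)*341 = 4*341 = 1364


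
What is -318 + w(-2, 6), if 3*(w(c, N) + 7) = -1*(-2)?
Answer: -973/3 ≈ -324.33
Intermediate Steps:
w(c, N) = -19/3 (w(c, N) = -7 + (-1*(-2))/3 = -7 + (1/3)*2 = -7 + 2/3 = -19/3)
-318 + w(-2, 6) = -318 - 19/3 = -973/3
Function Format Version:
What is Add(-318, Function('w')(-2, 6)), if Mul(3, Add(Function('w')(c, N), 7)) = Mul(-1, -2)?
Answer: Rational(-973, 3) ≈ -324.33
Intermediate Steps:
Function('w')(c, N) = Rational(-19, 3) (Function('w')(c, N) = Add(-7, Mul(Rational(1, 3), Mul(-1, -2))) = Add(-7, Mul(Rational(1, 3), 2)) = Add(-7, Rational(2, 3)) = Rational(-19, 3))
Add(-318, Function('w')(-2, 6)) = Add(-318, Rational(-19, 3)) = Rational(-973, 3)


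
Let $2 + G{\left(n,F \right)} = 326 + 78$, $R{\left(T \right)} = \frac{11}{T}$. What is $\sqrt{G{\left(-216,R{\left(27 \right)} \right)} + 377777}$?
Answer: $\sqrt{378179} \approx 614.96$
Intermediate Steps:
$G{\left(n,F \right)} = 402$ ($G{\left(n,F \right)} = -2 + \left(326 + 78\right) = -2 + 404 = 402$)
$\sqrt{G{\left(-216,R{\left(27 \right)} \right)} + 377777} = \sqrt{402 + 377777} = \sqrt{378179}$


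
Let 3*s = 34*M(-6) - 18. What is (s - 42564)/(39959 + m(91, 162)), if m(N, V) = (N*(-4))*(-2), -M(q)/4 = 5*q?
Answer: -41210/40687 ≈ -1.0129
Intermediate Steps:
M(q) = -20*q
s = 1354 (s = (34*(-20*(-6)) - 18)/3 = (34*120 - 18)/3 = (4080 - 18)/3 = (⅓)*4062 = 1354)
m(N, V) = 8*N (m(N, V) = -4*N*(-2) = 8*N)
(s - 42564)/(39959 + m(91, 162)) = (1354 - 42564)/(39959 + 8*91) = -41210/(39959 + 728) = -41210/40687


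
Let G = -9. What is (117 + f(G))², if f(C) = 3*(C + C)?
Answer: 3969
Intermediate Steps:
f(C) = 6*C (f(C) = 3*(2*C) = 6*C)
(117 + f(G))² = (117 + 6*(-9))² = (117 - 54)² = 63² = 3969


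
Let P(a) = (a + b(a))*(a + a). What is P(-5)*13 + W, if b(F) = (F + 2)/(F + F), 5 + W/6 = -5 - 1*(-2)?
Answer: 563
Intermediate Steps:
W = -48 (W = -30 + 6*(-5 - 1*(-2)) = -30 + 6*(-5 + 2) = -30 + 6*(-3) = -30 - 18 = -48)
b(F) = (2 + F)/(2*F) (b(F) = (2 + F)/((2*F)) = (2 + F)*(1/(2*F)) = (2 + F)/(2*F))
P(a) = 2*a*(a + (2 + a)/(2*a)) (P(a) = (a + (2 + a)/(2*a))*(a + a) = (a + (2 + a)/(2*a))*(2*a) = 2*a*(a + (2 + a)/(2*a)))
P(-5)*13 + W = (2 - 5 + 2*(-5)²)*13 - 48 = (2 - 5 + 2*25)*13 - 48 = (2 - 5 + 50)*13 - 48 = 47*13 - 48 = 611 - 48 = 563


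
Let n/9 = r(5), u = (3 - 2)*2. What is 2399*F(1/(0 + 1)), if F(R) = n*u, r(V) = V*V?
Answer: 1079550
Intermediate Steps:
u = 2 (u = 1*2 = 2)
r(V) = V²
n = 225 (n = 9*5² = 9*25 = 225)
F(R) = 450 (F(R) = 225*2 = 450)
2399*F(1/(0 + 1)) = 2399*450 = 1079550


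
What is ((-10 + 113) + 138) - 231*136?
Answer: -31175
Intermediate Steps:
((-10 + 113) + 138) - 231*136 = (103 + 138) - 31416 = 241 - 31416 = -31175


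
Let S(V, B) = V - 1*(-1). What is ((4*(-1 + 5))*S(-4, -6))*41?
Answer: -1968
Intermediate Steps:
S(V, B) = 1 + V (S(V, B) = V + 1 = 1 + V)
((4*(-1 + 5))*S(-4, -6))*41 = ((4*(-1 + 5))*(1 - 4))*41 = ((4*4)*(-3))*41 = (16*(-3))*41 = -48*41 = -1968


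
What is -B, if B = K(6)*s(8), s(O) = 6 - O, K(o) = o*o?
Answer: 72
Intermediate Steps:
K(o) = o²
B = -72 (B = 6²*(6 - 1*8) = 36*(6 - 8) = 36*(-2) = -72)
-B = -1*(-72) = 72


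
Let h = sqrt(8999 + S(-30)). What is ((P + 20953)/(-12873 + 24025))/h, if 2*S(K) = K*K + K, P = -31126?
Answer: -10173*sqrt(9434)/105207968 ≈ -0.0093918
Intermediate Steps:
S(K) = K/2 + K**2/2 (S(K) = (K*K + K)/2 = (K**2 + K)/2 = (K + K**2)/2 = K/2 + K**2/2)
h = sqrt(9434) (h = sqrt(8999 + (1/2)*(-30)*(1 - 30)) = sqrt(8999 + (1/2)*(-30)*(-29)) = sqrt(8999 + 435) = sqrt(9434) ≈ 97.129)
((P + 20953)/(-12873 + 24025))/h = ((-31126 + 20953)/(-12873 + 24025))/(sqrt(9434)) = (-10173/11152)*(sqrt(9434)/9434) = (-10173*1/11152)*(sqrt(9434)/9434) = -10173*sqrt(9434)/105207968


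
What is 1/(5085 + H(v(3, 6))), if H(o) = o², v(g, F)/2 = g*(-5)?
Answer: 1/5985 ≈ 0.00016708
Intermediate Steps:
v(g, F) = -10*g (v(g, F) = 2*(g*(-5)) = 2*(-5*g) = -10*g)
1/(5085 + H(v(3, 6))) = 1/(5085 + (-10*3)²) = 1/(5085 + (-30)²) = 1/(5085 + 900) = 1/5985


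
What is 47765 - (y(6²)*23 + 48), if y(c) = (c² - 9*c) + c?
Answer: 24533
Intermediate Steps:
y(c) = c² - 8*c
47765 - (y(6²)*23 + 48) = 47765 - ((6²*(-8 + 6²))*23 + 48) = 47765 - ((36*(-8 + 36))*23 + 48) = 47765 - ((36*28)*23 + 48) = 47765 - (1008*23 + 48) = 47765 - (23184 + 48) = 47765 - 1*23232 = 47765 - 23232 = 24533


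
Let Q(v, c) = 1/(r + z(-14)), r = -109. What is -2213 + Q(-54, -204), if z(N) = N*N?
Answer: -192530/87 ≈ -2213.0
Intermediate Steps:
z(N) = N²
Q(v, c) = 1/87 (Q(v, c) = 1/(-109 + (-14)²) = 1/(-109 + 196) = 1/87)
-2213 + Q(-54, -204) = -2213 + 1/87 = -192530/87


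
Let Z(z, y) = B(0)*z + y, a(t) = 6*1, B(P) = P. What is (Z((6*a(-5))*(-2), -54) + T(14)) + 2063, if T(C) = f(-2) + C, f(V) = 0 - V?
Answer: 2025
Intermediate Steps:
a(t) = 6
f(V) = -V
Z(z, y) = y (Z(z, y) = 0*z + y = 0 + y = y)
T(C) = 2 + C (T(C) = -1*(-2) + C = 2 + C)
(Z((6*a(-5))*(-2), -54) + T(14)) + 2063 = (-54 + (2 + 14)) + 2063 = (-54 + 16) + 2063 = -38 + 2063 = 2025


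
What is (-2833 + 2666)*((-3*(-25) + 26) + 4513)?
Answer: -770538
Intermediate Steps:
(-2833 + 2666)*((-3*(-25) + 26) + 4513) = -167*((75 + 26) + 4513) = -167*(101 + 4513) = -167*4614 = -770538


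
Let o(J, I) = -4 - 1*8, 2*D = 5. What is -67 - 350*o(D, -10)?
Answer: 4133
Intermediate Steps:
D = 5/2 (D = (½)*5 = 5/2 ≈ 2.5000)
o(J, I) = -12 (o(J, I) = -4 - 8 = -12)
-67 - 350*o(D, -10) = -67 - 350*(-12) = -67 + 4200 = 4133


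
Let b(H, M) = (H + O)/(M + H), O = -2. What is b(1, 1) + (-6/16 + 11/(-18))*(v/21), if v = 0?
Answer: -½ ≈ -0.50000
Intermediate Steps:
b(H, M) = (-2 + H)/(H + M) (b(H, M) = (H - 2)/(M + H) = (-2 + H)/(H + M))
b(1, 1) + (-6/16 + 11/(-18))*(v/21) = (-2 + 1)/(1 + 1) + (-6/16 + 11/(-18))*(0/21) = -1/2 + (-6*1/16 + 11*(-1/18))*(0*(1/21)) = (½)*(-1) + (-3/8 - 11/18)*0 = -½ - 71/72*0 = -½ + 0 = -½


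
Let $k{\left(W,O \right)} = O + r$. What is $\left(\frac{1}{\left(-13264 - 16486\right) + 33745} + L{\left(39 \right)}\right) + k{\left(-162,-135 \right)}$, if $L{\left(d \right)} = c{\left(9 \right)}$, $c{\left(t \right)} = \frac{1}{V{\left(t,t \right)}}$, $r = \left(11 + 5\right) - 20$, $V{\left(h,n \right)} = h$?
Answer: $- \frac{4993741}{35955} \approx -138.89$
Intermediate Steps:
$r = -4$ ($r = 16 - 20 = -4$)
$c{\left(t \right)} = \frac{1}{t}$
$L{\left(d \right)} = \frac{1}{9}$
$k{\left(W,O \right)} = -4 + O$ ($k{\left(W,O \right)} = O - 4 = -4 + O$)
$\left(\frac{1}{\left(-13264 - 16486\right) + 33745} + L{\left(39 \right)}\right) + k{\left(-162,-135 \right)} = \left(\frac{1}{\left(-13264 - 16486\right) + 33745} + \frac{1}{9}\right) - 139 = \left(\frac{1}{-29750 + 33745} + \frac{1}{9}\right) - 139 = \left(\frac{1}{3995} + \frac{1}{9}\right) - 139 = \frac{4004}{35955} - 139 = - \frac{4993741}{35955}$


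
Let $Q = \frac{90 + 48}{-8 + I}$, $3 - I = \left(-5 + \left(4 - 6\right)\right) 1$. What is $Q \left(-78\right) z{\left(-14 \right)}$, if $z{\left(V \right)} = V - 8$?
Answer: $118404$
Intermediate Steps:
$I = 10$ ($I = 3 - \left(-5 + \left(4 - 6\right)\right) 1 = 3 - \left(-5 - 2\right) 1 = 3 - \left(-7\right) 1 = 3 - -7 = 3 + 7 = 10$)
$z{\left(V \right)} = -8 + V$ ($z{\left(V \right)} = V - 8 = -8 + V$)
$Q = 69$ ($Q = \frac{90 + 48}{-8 + 10} = \frac{138}{2} = 138 \cdot \frac{1}{2} = 69$)
$Q \left(-78\right) z{\left(-14 \right)} = 69 \left(-78\right) \left(-8 - 14\right) = \left(-5382\right) \left(-22\right) = 118404$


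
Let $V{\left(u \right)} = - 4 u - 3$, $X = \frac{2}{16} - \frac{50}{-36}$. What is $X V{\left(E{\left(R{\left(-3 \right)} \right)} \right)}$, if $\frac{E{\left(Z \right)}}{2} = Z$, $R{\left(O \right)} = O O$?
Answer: $- \frac{2725}{24} \approx -113.54$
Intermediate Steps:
$R{\left(O \right)} = O^{2}$
$X = \frac{109}{72}$ ($X = 2 \cdot \frac{1}{16} - - \frac{25}{18} = \frac{1}{8} + \frac{25}{18} = \frac{109}{72} \approx 1.5139$)
$E{\left(Z \right)} = 2 Z$
$V{\left(u \right)} = -3 - 4 u$
$X V{\left(E{\left(R{\left(-3 \right)} \right)} \right)} = \frac{109 \left(-3 - 4 \cdot 2 \left(-3\right)^{2}\right)}{72} = \frac{109 \left(-3 - 4 \cdot 2 \cdot 9\right)}{72} = \frac{109 \left(-3 - 72\right)}{72} = \frac{109}{72} \left(-75\right) = - \frac{2725}{24}$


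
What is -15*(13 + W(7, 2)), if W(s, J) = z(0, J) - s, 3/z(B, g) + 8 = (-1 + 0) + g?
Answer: -585/7 ≈ -83.571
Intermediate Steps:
z(B, g) = 3/(-9 + g) (z(B, g) = 3/(-8 + ((-1 + 0) + g)) = 3/(-8 + (-1 + g)) = 3/(-9 + g))
W(s, J) = -s + 3/(-9 + J) (W(s, J) = 3/(-9 + J) - s = -s + 3/(-9 + J))
-15*(13 + W(7, 2)) = -15*(13 + (3 - 1*7*(-9 + 2))/(-9 + 2)) = -15*(13 + (3 - 1*7*(-7))/(-7)) = -15*(13 - (3 + 49)/7) = -15*(13 - 1/7*52) = -15*(13 - 52/7) = -15*39/7 = -585/7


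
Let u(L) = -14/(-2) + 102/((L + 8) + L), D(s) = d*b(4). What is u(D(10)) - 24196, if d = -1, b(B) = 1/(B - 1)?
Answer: -265926/11 ≈ -24175.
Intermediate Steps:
b(B) = 1/(-1 + B)
D(s) = -⅓ (D(s) = -1/(-1 + 4) = -1/3 = -1*⅓ = -⅓)
u(L) = 7 + 102/(8 + 2*L) (u(L) = -14*(-½) + 102/((8 + L) + L) = 7 + 102/(8 + 2*L))
u(D(10)) - 24196 = (79 + 7*(-⅓))/(4 - ⅓) - 24196 = (79 - 7/3)/(11/3) - 24196 = (3/11)*(230/3) - 24196 = 230/11 - 24196 = -265926/11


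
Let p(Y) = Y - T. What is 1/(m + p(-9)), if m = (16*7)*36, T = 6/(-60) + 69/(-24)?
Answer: 40/161039 ≈ 0.00024839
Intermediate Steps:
T = -119/40 (T = 6*(-1/60) + 69*(-1/24) = -⅒ - 23/8 = -119/40 ≈ -2.9750)
p(Y) = 119/40 + Y (p(Y) = Y - 1*(-119/40) = Y + 119/40 = 119/40 + Y)
m = 4032 (m = 112*36 = 4032)
1/(m + p(-9)) = 1/(4032 + (119/40 - 9)) = 1/(4032 - 241/40) = 1/(161039/40) = 40/161039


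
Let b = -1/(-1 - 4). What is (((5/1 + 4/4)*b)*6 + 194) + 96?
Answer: 1486/5 ≈ 297.20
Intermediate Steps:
b = 1/5 (b = -1/(-5) = -1*(-1/5) = 1/5 ≈ 0.20000)
(((5/1 + 4/4)*b)*6 + 194) + 96 = (((5/1 + 4/4)*(1/5))*6 + 194) + 96 = (((5*1 + 4*(1/4))*(1/5))*6 + 194) + 96 = (((5 + 1)*(1/5))*6 + 194) + 96 = ((6*(1/5))*6 + 194) + 96 = ((6/5)*6 + 194) + 96 = (36/5 + 194) + 96 = 1006/5 + 96 = 1486/5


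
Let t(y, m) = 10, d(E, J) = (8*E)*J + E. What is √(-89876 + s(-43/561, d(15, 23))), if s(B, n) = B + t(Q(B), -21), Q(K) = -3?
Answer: I*√28282741509/561 ≈ 299.78*I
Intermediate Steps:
d(E, J) = E + 8*E*J (d(E, J) = 8*E*J + E = E + 8*E*J)
s(B, n) = 10 + B (s(B, n) = B + 10 = 10 + B)
√(-89876 + s(-43/561, d(15, 23))) = √(-89876 + (10 - 43/561)) = √(-89876 + 5567/561) = √(-50414869/561) = I*√28282741509/561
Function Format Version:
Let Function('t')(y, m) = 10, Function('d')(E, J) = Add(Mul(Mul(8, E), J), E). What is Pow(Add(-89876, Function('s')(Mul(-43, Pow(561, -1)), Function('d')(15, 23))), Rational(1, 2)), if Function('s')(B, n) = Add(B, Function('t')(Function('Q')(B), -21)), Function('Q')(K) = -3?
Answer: Mul(Rational(1, 561), I, Pow(28282741509, Rational(1, 2))) ≈ Mul(299.78, I)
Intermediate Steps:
Function('d')(E, J) = Add(E, Mul(8, E, J)) (Function('d')(E, J) = Add(Mul(8, E, J), E) = Add(E, Mul(8, E, J)))
Function('s')(B, n) = Add(10, B) (Function('s')(B, n) = Add(B, 10) = Add(10, B))
Pow(Add(-89876, Function('s')(Mul(-43, Pow(561, -1)), Function('d')(15, 23))), Rational(1, 2)) = Pow(Add(-89876, Add(10, Mul(-43, Pow(561, -1)))), Rational(1, 2)) = Pow(Add(-89876, Add(10, Mul(-43, Rational(1, 561)))), Rational(1, 2)) = Pow(Add(-89876, Add(10, Rational(-43, 561))), Rational(1, 2)) = Pow(Add(-89876, Rational(5567, 561)), Rational(1, 2)) = Pow(Rational(-50414869, 561), Rational(1, 2)) = Mul(Rational(1, 561), I, Pow(28282741509, Rational(1, 2)))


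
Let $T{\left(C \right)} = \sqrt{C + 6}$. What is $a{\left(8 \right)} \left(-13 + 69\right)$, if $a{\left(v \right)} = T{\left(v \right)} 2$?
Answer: $112 \sqrt{14} \approx 419.07$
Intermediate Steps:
$T{\left(C \right)} = \sqrt{6 + C}$
$a{\left(v \right)} = 2 \sqrt{6 + v}$ ($a{\left(v \right)} = \sqrt{6 + v} 2 = 2 \sqrt{6 + v}$)
$a{\left(8 \right)} \left(-13 + 69\right) = 2 \sqrt{6 + 8} \left(-13 + 69\right) = 2 \sqrt{14} \cdot 56 = 112 \sqrt{14}$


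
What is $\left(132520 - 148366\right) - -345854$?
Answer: $330008$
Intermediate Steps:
$\left(132520 - 148366\right) - -345854 = \left(132520 - 148366\right) + 345854 = -15846 + 345854 = 330008$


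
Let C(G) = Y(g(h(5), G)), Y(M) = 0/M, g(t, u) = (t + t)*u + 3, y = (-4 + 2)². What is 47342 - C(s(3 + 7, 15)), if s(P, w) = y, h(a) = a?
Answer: 47342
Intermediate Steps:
y = 4 (y = (-2)² = 4)
g(t, u) = 3 + 2*t*u (g(t, u) = (2*t)*u + 3 = 2*t*u + 3 = 3 + 2*t*u)
s(P, w) = 4
Y(M) = 0
C(G) = 0
47342 - C(s(3 + 7, 15)) = 47342 - 1*0 = 47342 + 0 = 47342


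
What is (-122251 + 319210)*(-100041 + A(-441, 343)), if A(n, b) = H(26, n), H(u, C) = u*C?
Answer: -21962307213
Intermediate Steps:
H(u, C) = C*u
A(n, b) = 26*n (A(n, b) = n*26 = 26*n)
(-122251 + 319210)*(-100041 + A(-441, 343)) = (-122251 + 319210)*(-100041 + 26*(-441)) = 196959*(-100041 - 11466) = 196959*(-111507) = -21962307213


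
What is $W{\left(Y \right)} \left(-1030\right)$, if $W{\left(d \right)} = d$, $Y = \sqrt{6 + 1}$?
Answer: $- 1030 \sqrt{7} \approx -2725.1$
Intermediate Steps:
$Y = \sqrt{7} \approx 2.6458$
$W{\left(Y \right)} \left(-1030\right) = \sqrt{7} \left(-1030\right) = - 1030 \sqrt{7}$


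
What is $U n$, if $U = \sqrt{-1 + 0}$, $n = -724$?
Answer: $- 724 i \approx - 724.0 i$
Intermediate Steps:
$U = i$ ($U = \sqrt{-1} = i \approx 1.0 i$)
$U n = i \left(-724\right) = - 724 i$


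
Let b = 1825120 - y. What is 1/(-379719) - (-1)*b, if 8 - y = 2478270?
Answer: 1634075909657/379719 ≈ 4.3034e+6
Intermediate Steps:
y = -2478262 (y = 8 - 1*2478270 = 8 - 2478270 = -2478262)
b = 4303382 (b = 1825120 - 1*(-2478262) = 1825120 + 2478262 = 4303382)
1/(-379719) - (-1)*b = 1/(-379719) - (-1)*4303382 = -1/379719 - 1*(-4303382) = -1/379719 + 4303382 = 1634075909657/379719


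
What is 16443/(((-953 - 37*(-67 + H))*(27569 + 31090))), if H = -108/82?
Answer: 224721/1262419892 ≈ 0.00017801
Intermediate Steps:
H = -54/41 (H = -108*1/82 = -54/41 ≈ -1.3171)
16443/(((-953 - 37*(-67 + H))*(27569 + 31090))) = 16443/(((-953 - 37*(-67 - 54/41))*(27569 + 31090))) = 16443/(((-953 - 37*(-2801/41))*58659)) = 16443/(((-953 + 103637/41)*58659)) = 16443/(((64564/41)*58659)) = 16443/(3787259676/41) = 16443*(41/3787259676) = 224721/1262419892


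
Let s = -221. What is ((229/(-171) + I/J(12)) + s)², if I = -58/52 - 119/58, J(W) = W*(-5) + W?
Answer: 13141020673072681/265983621696 ≈ 49405.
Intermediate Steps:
J(W) = -4*W (J(W) = -5*W + W = -4*W)
I = -1194/377 (I = -58*1/52 - 119*1/58 = -29/26 - 119/58 = -1194/377 ≈ -3.1671)
((229/(-171) + I/J(12)) + s)² = ((229/(-171) - 1194/(377*((-4*12)))) - 221)² = ((229*(-1/171) - 1194/377/(-48)) - 221)² = ((-229/171 - 1194/377*(-1/48)) - 221)² = ((-229/171 + 199/3016) - 221)² = (-656635/515736 - 221)² = (-114634291/515736)² = 13141020673072681/265983621696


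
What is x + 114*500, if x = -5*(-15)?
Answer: 57075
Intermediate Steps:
x = 75
x + 114*500 = 75 + 114*500 = 75 + 57000 = 57075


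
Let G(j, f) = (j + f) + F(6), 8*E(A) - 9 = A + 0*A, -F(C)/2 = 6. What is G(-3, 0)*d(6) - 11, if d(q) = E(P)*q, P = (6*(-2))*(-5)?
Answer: -3149/4 ≈ -787.25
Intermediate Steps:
F(C) = -12 (F(C) = -2*6 = -12)
P = 60 (P = -12*(-5) = 60)
E(A) = 9/8 + A/8 (E(A) = 9/8 + (A + 0*A)/8 = 9/8 + (A + 0)/8 = 9/8 + A/8)
G(j, f) = -12 + f + j (G(j, f) = (j + f) - 12 = (f + j) - 12 = -12 + f + j)
d(q) = 69*q/8 (d(q) = (9/8 + (⅛)*60)*q = (9/8 + 15/2)*q = 69*q/8)
G(-3, 0)*d(6) - 11 = (-12 + 0 - 3)*((69/8)*6) - 11 = -15*207/4 - 11 = -3105/4 - 11 = -3149/4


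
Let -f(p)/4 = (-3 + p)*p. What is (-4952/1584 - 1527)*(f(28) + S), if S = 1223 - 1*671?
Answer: 340532660/99 ≈ 3.4397e+6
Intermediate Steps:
S = 552 (S = 1223 - 671 = 552)
f(p) = -4*p*(-3 + p) (f(p) = -4*(-3 + p)*p = -4*p*(-3 + p))
(-4952/1584 - 1527)*(f(28) + S) = (-4952/1584 - 1527)*(4*28*(3 - 1*28) + 552) = (-4952*1/1584 - 1527)*(4*28*(3 - 28) + 552) = (-619/198 - 1527)*(4*28*(-25) + 552) = -302965*(-2800 + 552)/198 = -302965/198*(-2248) = 340532660/99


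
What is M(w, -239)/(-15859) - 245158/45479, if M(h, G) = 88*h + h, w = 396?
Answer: -5490822598/721251461 ≈ -7.6129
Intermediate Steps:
M(h, G) = 89*h
M(w, -239)/(-15859) - 245158/45479 = (89*396)/(-15859) - 245158/45479 = 35244*(-1/15859) - 245158*1/45479 = -35244/15859 - 245158/45479 = -5490822598/721251461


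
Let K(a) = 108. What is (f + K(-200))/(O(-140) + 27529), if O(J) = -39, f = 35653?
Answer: 35761/27490 ≈ 1.3009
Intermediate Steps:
(f + K(-200))/(O(-140) + 27529) = (35653 + 108)/(-39 + 27529) = 35761/27490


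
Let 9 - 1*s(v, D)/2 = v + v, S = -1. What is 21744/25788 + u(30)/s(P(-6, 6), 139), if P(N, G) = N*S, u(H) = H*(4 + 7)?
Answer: -116383/2149 ≈ -54.157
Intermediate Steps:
u(H) = 11*H (u(H) = H*11 = 11*H)
P(N, G) = -N (P(N, G) = N*(-1) = -N)
s(v, D) = 18 - 4*v (s(v, D) = 18 - 2*(v + v) = 18 - 4*v)
21744/25788 + u(30)/s(P(-6, 6), 139) = 21744/25788 + (11*30)/(18 - (-4)*(-6)) = 21744*(1/25788) + 330/(18 - 4*6) = 1812/2149 + 330/(18 - 24) = 1812/2149 + 330/(-6) = 1812/2149 + 330*(-⅙) = 1812/2149 - 55 = -116383/2149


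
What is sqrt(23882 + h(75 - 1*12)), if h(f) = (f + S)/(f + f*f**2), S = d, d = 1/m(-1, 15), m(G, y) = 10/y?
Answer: sqrt(165993201678255)/83370 ≈ 154.54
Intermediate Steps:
d = 3/2 (d = 1/(10/15) = 1/(10*(1/15)) = 1/(2/3) = 3/2 ≈ 1.5000)
S = 3/2 ≈ 1.5000
h(f) = (3/2 + f)/(f + f**3) (h(f) = (f + 3/2)/(f + f*f**2) = (3/2 + f)/(f + f**3))
sqrt(23882 + h(75 - 1*12)) = sqrt(23882 + (3/2 + (75 - 1*12))/((75 - 1*12)*(1 + (75 - 1*12)**2))) = sqrt(23882 + (3/2 + (75 - 12))/((75 - 12)*(1 + (75 - 12)**2))) = sqrt(23882 + (3/2 + 63)/(63*(1 + 63**2))) = sqrt(23882 + (1/63)*(129/2)/(1 + 3969)) = sqrt(23882 + (1/63)*(129/2)/3970) = sqrt(23882 + (1/63)*(1/3970)*(129/2)) = sqrt(23882 + 43/166740) = sqrt(3982084723/166740) = sqrt(165993201678255)/83370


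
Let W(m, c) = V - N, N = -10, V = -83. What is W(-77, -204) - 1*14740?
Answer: -14813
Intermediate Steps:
W(m, c) = -73 (W(m, c) = -83 - 1*(-10) = -83 + 10 = -73)
W(-77, -204) - 1*14740 = -73 - 1*14740 = -73 - 14740 = -14813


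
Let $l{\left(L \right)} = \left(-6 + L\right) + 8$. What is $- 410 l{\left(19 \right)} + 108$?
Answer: $-8502$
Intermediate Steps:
$l{\left(L \right)} = 2 + L$
$- 410 l{\left(19 \right)} + 108 = - 410 \left(2 + 19\right) + 108 = \left(-410\right) 21 + 108 = -8610 + 108 = -8502$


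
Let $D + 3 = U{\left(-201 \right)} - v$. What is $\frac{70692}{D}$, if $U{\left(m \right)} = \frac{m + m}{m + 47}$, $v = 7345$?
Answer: $- \frac{5443284}{565595} \approx -9.624$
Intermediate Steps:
$U{\left(m \right)} = \frac{2 m}{47 + m}$
$D = - \frac{565595}{77}$ ($D = -3 - \left(7345 + \frac{402}{47 - 201}\right) = -3 - \left(7345 + \frac{402}{-154}\right) = -3 - \left(7345 + 402 \left(- \frac{1}{154}\right)\right) = -3 + \left(\frac{201}{77} - 7345\right) = -3 - \frac{565364}{77} = - \frac{565595}{77} \approx -7345.4$)
$\frac{70692}{D} = \frac{70692}{- \frac{565595}{77}} = 70692 \left(- \frac{77}{565595}\right) = - \frac{5443284}{565595}$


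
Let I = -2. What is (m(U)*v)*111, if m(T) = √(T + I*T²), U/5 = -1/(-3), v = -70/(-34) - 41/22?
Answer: 2701*I*√35/374 ≈ 42.725*I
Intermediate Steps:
v = 73/374 (v = -70*(-1/34) - 41*1/22 = 35/17 - 41/22 = 73/374 ≈ 0.19519)
U = 5/3 (U = 5*(-1/(-3)) = 5*(-1*(-⅓)) = 5*(⅓) = 5/3 ≈ 1.6667)
m(T) = √(T - 2*T²)
(m(U)*v)*111 = (√(5*(1 - 2*5/3)/3)*(73/374))*111 = (√(5*(1 - 10/3)/3)*(73/374))*111 = (√((5/3)*(-7/3))*(73/374))*111 = (√(-35/9)*(73/374))*111 = ((I*√35/3)*(73/374))*111 = (73*I*√35/1122)*111 = 2701*I*√35/374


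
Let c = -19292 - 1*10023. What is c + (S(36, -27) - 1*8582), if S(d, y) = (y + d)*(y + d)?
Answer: -37816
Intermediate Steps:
c = -29315 (c = -19292 - 10023 = -29315)
S(d, y) = (d + y)**2 (S(d, y) = (d + y)*(d + y) = (d + y)**2)
c + (S(36, -27) - 1*8582) = -29315 + ((36 - 27)**2 - 1*8582) = -29315 + (9**2 - 8582) = -29315 + (81 - 8582) = -29315 - 8501 = -37816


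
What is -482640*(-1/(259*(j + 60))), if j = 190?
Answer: 48264/6475 ≈ 7.4539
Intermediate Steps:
-482640*(-1/(259*(j + 60))) = -482640*(-1/(259*(190 + 60))) = -482640/((-259*250)) = -482640/(-64750) = -482640*(-1/64750) = 48264/6475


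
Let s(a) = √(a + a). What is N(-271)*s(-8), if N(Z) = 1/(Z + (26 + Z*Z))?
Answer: I/18299 ≈ 5.4648e-5*I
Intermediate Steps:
s(a) = √2*√a (s(a) = √(2*a) = √2*√a)
N(Z) = 1/(26 + Z + Z²) (N(Z) = 1/(Z + (26 + Z²)) = 1/(26 + Z + Z²))
N(-271)*s(-8) = (√2*√(-8))/(26 - 271 + (-271)²) = (√2*(2*I*√2))/(26 - 271 + 73441) = (4*I)/73196 = I/18299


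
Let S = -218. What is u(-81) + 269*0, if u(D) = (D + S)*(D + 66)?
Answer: 4485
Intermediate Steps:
u(D) = (-218 + D)*(66 + D) (u(D) = (D - 218)*(D + 66) = (-218 + D)*(66 + D))
u(-81) + 269*0 = (-14388 + (-81)² - 152*(-81)) + 269*0 = (-14388 + 6561 + 12312) + 0 = 4485 + 0 = 4485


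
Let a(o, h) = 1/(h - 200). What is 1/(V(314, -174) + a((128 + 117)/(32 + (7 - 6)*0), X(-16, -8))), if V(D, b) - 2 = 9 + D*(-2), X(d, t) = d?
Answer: -216/133273 ≈ -0.0016207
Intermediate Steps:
a(o, h) = 1/(-200 + h)
V(D, b) = 11 - 2*D (V(D, b) = 2 + (9 + D*(-2)) = 2 + (9 - 2*D) = 11 - 2*D)
1/(V(314, -174) + a((128 + 117)/(32 + (7 - 6)*0), X(-16, -8))) = 1/((11 - 2*314) + 1/(-200 - 16)) = 1/((11 - 628) + 1/(-216)) = 1/(-617 - 1/216) = 1/(-133273/216) = -216/133273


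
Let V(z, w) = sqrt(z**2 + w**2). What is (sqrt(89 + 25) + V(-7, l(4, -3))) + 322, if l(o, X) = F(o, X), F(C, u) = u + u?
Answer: 322 + sqrt(85) + sqrt(114) ≈ 341.90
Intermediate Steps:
F(C, u) = 2*u
l(o, X) = 2*X
V(z, w) = sqrt(w**2 + z**2)
(sqrt(89 + 25) + V(-7, l(4, -3))) + 322 = (sqrt(89 + 25) + sqrt((2*(-3))**2 + (-7)**2)) + 322 = (sqrt(114) + sqrt((-6)**2 + 49)) + 322 = (sqrt(114) + sqrt(36 + 49)) + 322 = (sqrt(114) + sqrt(85)) + 322 = (sqrt(85) + sqrt(114)) + 322 = 322 + sqrt(85) + sqrt(114)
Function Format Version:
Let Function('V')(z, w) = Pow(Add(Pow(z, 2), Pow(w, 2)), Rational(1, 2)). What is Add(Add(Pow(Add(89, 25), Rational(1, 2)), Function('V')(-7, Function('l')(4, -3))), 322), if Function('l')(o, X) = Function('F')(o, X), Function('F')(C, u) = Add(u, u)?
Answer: Add(322, Pow(85, Rational(1, 2)), Pow(114, Rational(1, 2))) ≈ 341.90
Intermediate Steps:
Function('F')(C, u) = Mul(2, u)
Function('l')(o, X) = Mul(2, X)
Function('V')(z, w) = Pow(Add(Pow(w, 2), Pow(z, 2)), Rational(1, 2))
Add(Add(Pow(Add(89, 25), Rational(1, 2)), Function('V')(-7, Function('l')(4, -3))), 322) = Add(Add(Pow(Add(89, 25), Rational(1, 2)), Pow(Add(Pow(Mul(2, -3), 2), Pow(-7, 2)), Rational(1, 2))), 322) = Add(Add(Pow(114, Rational(1, 2)), Pow(Add(Pow(-6, 2), 49), Rational(1, 2))), 322) = Add(Add(Pow(114, Rational(1, 2)), Pow(Add(36, 49), Rational(1, 2))), 322) = Add(Add(Pow(114, Rational(1, 2)), Pow(85, Rational(1, 2))), 322) = Add(Add(Pow(85, Rational(1, 2)), Pow(114, Rational(1, 2))), 322) = Add(322, Pow(85, Rational(1, 2)), Pow(114, Rational(1, 2)))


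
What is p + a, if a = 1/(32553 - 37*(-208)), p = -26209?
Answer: -1054886040/40249 ≈ -26209.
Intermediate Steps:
a = 1/40249 (a = 1/(32553 + 7696) = 1/40249 ≈ 2.4845e-5)
p + a = -26209 + 1/40249 = -1054886040/40249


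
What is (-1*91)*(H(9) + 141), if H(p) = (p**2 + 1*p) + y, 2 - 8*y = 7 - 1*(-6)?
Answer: -167167/8 ≈ -20896.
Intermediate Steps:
y = -11/8 (y = 1/4 - (7 - 1*(-6))/8 = 1/4 - (7 + 6)/8 = 1/4 - 1/8*13 = 1/4 - 13/8 = -11/8 ≈ -1.3750)
H(p) = -11/8 + p + p**2 (H(p) = (p**2 + 1*p) - 11/8 = (p**2 + p) - 11/8 = (p + p**2) - 11/8 = -11/8 + p + p**2)
(-1*91)*(H(9) + 141) = (-1*91)*((-11/8 + 9 + 9**2) + 141) = -91*((-11/8 + 9 + 81) + 141) = -91*(709/8 + 141) = -91*1837/8 = -167167/8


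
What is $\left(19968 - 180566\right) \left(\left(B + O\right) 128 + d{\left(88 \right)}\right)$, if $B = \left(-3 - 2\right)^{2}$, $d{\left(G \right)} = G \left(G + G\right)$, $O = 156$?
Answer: $-6208076288$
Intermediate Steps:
$d{\left(G \right)} = 2 G^{2}$ ($d{\left(G \right)} = G 2 G = 2 G^{2}$)
$B = 25$ ($B = \left(-5\right)^{2} = 25$)
$\left(19968 - 180566\right) \left(\left(B + O\right) 128 + d{\left(88 \right)}\right) = \left(19968 - 180566\right) \left(\left(25 + 156\right) 128 + 2 \cdot 88^{2}\right) = - 160598 \left(181 \cdot 128 + 2 \cdot 7744\right) = - 160598 \left(23168 + 15488\right) = \left(-160598\right) 38656 = -6208076288$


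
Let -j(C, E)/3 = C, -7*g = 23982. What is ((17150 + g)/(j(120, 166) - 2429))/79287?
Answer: -13724/221131443 ≈ -6.2063e-5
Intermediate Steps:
g = -3426 (g = -⅐*23982 = -3426)
j(C, E) = -3*C
((17150 + g)/(j(120, 166) - 2429))/79287 = ((17150 - 3426)/(-3*120 - 2429))/79287 = (13724/(-360 - 2429))*(1/79287) = (13724/(-2789))*(1/79287) = (13724*(-1/2789))*(1/79287) = -13724/2789*1/79287 = -13724/221131443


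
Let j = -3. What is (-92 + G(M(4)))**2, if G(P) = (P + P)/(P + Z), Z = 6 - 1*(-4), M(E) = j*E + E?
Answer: 10000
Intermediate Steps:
M(E) = -2*E (M(E) = -3*E + E = -2*E)
Z = 10 (Z = 6 + 4 = 10)
G(P) = 2*P/(10 + P) (G(P) = (P + P)/(P + 10) = (2*P)/(10 + P) = 2*P/(10 + P))
(-92 + G(M(4)))**2 = (-92 + 2*(-2*4)/(10 - 2*4))**2 = (-92 + 2*(-8)/(10 - 8))**2 = (-92 + 2*(-8)/2)**2 = (-92 + 2*(-8)*(1/2))**2 = (-92 - 8)**2 = (-100)**2 = 10000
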